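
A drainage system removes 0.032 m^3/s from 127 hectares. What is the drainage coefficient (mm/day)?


DC = Q * 86400 / (A * 10000) * 1000
DC = 0.032 * 86400 / (127 * 10000) * 1000
DC = 2764800.0000 / 1270000

2.1770 mm/day


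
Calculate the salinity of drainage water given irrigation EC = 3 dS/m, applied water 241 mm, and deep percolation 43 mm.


EC_dw = EC_iw * D_iw / D_dw
EC_dw = 3 * 241 / 43
EC_dw = 723 / 43

16.8140 dS/m


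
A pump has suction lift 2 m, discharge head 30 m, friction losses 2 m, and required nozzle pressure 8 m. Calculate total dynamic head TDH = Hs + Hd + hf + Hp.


TDH = Hs + Hd + hf + Hp = 2 + 30 + 2 + 8 = 42

42 m


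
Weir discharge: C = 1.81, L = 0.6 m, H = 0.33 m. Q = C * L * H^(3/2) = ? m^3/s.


Q = C * L * H^(3/2) = 1.81 * 0.6 * 0.33^1.5 = 1.81 * 0.6 * 0.189571

0.2059 m^3/s


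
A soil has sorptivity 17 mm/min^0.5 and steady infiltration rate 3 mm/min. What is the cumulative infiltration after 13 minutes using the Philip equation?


F = S*sqrt(t) + A*t
F = 17*sqrt(13) + 3*13
F = 17*3.605551 + 39

100.2944 mm


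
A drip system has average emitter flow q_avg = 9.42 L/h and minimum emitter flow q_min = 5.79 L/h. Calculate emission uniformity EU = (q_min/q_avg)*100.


EU = (q_min/q_avg)*100 = (5.79/9.42)*100 = 61.4650%

61.4650 %


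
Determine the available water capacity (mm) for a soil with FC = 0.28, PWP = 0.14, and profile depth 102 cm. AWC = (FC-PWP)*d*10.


AWC = (FC - PWP) * d * 10
AWC = (0.28 - 0.14) * 102 * 10
AWC = 0.1400 * 102 * 10

142.8000 mm


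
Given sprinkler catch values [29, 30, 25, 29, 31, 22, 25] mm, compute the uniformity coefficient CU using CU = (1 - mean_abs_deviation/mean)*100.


mean = 27.285714 mm
MAD = 2.816327 mm
CU = (1 - 2.816327/27.285714)*100

89.6784 %


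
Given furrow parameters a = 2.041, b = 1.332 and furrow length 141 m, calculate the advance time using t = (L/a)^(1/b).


t = (L/a)^(1/b)
t = (141/2.041)^(1/1.332)
t = 69.083782^(1/1.332)

24.0388 min


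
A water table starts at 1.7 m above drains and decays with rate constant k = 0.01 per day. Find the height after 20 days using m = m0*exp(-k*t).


m = m0 * exp(-k*t)
m = 1.7 * exp(-0.01 * 20)
m = 1.7 * exp(-0.2000)

1.3918 m


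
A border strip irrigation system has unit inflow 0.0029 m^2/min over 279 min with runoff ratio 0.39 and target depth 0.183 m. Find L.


L = q*t/((1+r)*Z)
L = 0.0029*279/((1+0.39)*0.183)
L = 0.8091/0.25437

3.1808 m


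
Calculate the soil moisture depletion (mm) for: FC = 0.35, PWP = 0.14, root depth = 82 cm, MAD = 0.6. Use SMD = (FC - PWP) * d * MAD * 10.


SMD = (FC - PWP) * d * MAD * 10
SMD = (0.35 - 0.14) * 82 * 0.6 * 10
SMD = 0.2100 * 82 * 0.6 * 10

103.3200 mm


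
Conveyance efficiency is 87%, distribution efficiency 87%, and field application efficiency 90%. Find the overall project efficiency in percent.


Ec = 0.87, Eb = 0.87, Ea = 0.9
E = 0.87 * 0.87 * 0.9 * 100 = 68.1210%

68.1210 %


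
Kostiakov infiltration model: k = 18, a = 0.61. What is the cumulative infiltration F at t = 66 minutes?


F = k * t^a = 18 * 66^0.61
F = 18 * 12.880176

231.8432 mm


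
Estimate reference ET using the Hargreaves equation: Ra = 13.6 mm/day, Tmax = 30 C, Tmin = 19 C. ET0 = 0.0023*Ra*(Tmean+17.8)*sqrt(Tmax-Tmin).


Tmean = (Tmax + Tmin)/2 = (30 + 19)/2 = 24.5
ET0 = 0.0023 * 13.6 * (24.5 + 17.8) * sqrt(30 - 19)
ET0 = 0.0023 * 13.6 * 42.3 * 3.316625

4.3884 mm/day


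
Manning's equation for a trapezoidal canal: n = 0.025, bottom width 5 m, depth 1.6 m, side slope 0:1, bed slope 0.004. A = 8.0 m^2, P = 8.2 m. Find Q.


R = A/P = 8.0/8.2 = 0.975610
Q = (1/0.025) * 8.0 * 0.975610^(2/3) * 0.004^0.5

19.9081 m^3/s


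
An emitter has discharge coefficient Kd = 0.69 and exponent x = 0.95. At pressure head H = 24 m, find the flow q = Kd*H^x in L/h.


q = Kd * H^x = 0.69 * 24^0.95 = 0.69 * 20.473905

14.1270 L/h


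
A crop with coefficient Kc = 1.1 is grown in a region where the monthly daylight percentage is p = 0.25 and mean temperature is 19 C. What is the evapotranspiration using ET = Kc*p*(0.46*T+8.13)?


ET = Kc * p * (0.46*T + 8.13)
ET = 1.1 * 0.25 * (0.46*19 + 8.13)
ET = 1.1 * 0.25 * 16.8700

4.6393 mm/day


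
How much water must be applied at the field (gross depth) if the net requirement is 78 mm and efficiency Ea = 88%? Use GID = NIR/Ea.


Ea = 88% = 0.88
GID = NIR / Ea = 78 / 0.88 = 88.6364 mm

88.6364 mm


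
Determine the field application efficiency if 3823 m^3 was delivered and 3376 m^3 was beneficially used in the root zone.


Ea = V_root / V_field * 100 = 3376 / 3823 * 100 = 88.3076%

88.3076 %


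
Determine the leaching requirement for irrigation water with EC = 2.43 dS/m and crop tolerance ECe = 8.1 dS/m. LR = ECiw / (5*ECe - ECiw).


LR = ECiw / (5*ECe - ECiw)
LR = 2.43 / (5*8.1 - 2.43)
LR = 2.43 / 38.0700

0.0638


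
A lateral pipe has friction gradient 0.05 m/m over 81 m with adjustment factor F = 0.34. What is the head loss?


hf = J * L * F = 0.05 * 81 * 0.34 = 1.3770 m

1.3770 m


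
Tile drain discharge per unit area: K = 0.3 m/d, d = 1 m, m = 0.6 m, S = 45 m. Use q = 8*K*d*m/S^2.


q = 8*K*d*m/S^2
q = 8*0.3*1*0.6/45^2
q = 1.4400 / 2025

7.1111e-04 m/d


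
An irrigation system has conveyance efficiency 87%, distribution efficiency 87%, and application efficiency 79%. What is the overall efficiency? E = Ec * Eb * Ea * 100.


Ec = 0.87, Eb = 0.87, Ea = 0.79
E = 0.87 * 0.87 * 0.79 * 100 = 59.7951%

59.7951 %


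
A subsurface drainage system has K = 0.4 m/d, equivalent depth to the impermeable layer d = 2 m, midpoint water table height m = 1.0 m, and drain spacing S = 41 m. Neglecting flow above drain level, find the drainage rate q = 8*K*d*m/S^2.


q = 8*K*d*m/S^2
q = 8*0.4*2*1.0/41^2
q = 6.4000 / 1681

0.0038 m/d


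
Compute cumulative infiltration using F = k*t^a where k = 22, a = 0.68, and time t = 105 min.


F = k * t^a = 22 * 105^0.68
F = 22 * 23.681474

520.9924 mm


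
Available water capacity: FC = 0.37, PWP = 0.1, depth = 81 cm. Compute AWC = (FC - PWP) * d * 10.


AWC = (FC - PWP) * d * 10
AWC = (0.37 - 0.1) * 81 * 10
AWC = 0.2700 * 81 * 10

218.7000 mm


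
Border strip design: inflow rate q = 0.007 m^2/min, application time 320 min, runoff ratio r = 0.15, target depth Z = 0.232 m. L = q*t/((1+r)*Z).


L = q*t/((1+r)*Z)
L = 0.007*320/((1+0.15)*0.232)
L = 2.24/0.2668

8.3958 m


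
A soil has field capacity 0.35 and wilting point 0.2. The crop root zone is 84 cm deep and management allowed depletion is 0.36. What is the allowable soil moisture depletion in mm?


SMD = (FC - PWP) * d * MAD * 10
SMD = (0.35 - 0.2) * 84 * 0.36 * 10
SMD = 0.1500 * 84 * 0.36 * 10

45.3600 mm


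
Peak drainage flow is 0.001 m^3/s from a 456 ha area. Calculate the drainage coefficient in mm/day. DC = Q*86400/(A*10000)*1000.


DC = Q * 86400 / (A * 10000) * 1000
DC = 0.001 * 86400 / (456 * 10000) * 1000
DC = 86400.0000 / 4560000

0.0189 mm/day


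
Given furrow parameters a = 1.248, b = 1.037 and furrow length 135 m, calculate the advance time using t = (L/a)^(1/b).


t = (L/a)^(1/b)
t = (135/1.248)^(1/1.037)
t = 108.173077^(1/1.037)

91.5255 min


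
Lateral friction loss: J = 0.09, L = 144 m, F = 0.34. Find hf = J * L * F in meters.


hf = J * L * F = 0.09 * 144 * 0.34 = 4.4064 m

4.4064 m


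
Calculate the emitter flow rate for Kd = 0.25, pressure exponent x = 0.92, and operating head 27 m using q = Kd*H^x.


q = Kd * H^x = 0.25 * 27^0.92 = 0.25 * 20.742193

5.1855 L/h


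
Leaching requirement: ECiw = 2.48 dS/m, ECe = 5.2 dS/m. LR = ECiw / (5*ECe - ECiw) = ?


LR = ECiw / (5*ECe - ECiw)
LR = 2.48 / (5*5.2 - 2.48)
LR = 2.48 / 23.5200

0.1054


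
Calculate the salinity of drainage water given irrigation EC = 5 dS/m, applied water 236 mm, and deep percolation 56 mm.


EC_dw = EC_iw * D_iw / D_dw
EC_dw = 5 * 236 / 56
EC_dw = 1180 / 56

21.0714 dS/m


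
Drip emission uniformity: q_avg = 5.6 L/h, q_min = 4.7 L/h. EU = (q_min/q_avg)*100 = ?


EU = (q_min/q_avg)*100 = (4.7/5.6)*100 = 83.9286%

83.9286 %


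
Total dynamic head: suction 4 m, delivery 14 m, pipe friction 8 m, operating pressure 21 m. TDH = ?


TDH = Hs + Hd + hf + Hp = 4 + 14 + 8 + 21 = 47

47 m


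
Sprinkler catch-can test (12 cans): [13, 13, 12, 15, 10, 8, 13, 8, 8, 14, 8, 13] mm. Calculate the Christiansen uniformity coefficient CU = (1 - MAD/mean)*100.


mean = 11.250000 mm
MAD = 2.375000 mm
CU = (1 - 2.375000/11.250000)*100

78.8889 %


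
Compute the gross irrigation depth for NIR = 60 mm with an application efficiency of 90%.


Ea = 90% = 0.9
GID = NIR / Ea = 60 / 0.9 = 66.6667 mm

66.6667 mm


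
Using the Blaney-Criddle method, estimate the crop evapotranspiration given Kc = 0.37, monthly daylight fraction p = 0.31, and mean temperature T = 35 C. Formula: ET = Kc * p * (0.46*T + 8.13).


ET = Kc * p * (0.46*T + 8.13)
ET = 0.37 * 0.31 * (0.46*35 + 8.13)
ET = 0.37 * 0.31 * 24.2300

2.7792 mm/day


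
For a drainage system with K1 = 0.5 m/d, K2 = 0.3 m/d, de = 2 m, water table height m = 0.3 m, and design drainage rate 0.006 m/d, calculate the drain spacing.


S^2 = 8*K2*de*m/q + 4*K1*m^2/q
S^2 = 8*0.3*2*0.3/0.006 + 4*0.5*0.3^2/0.006
S = sqrt(270.0000)

16.4317 m


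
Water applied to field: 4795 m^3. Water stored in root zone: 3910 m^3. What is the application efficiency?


Ea = V_root / V_field * 100 = 3910 / 4795 * 100 = 81.5433%

81.5433 %


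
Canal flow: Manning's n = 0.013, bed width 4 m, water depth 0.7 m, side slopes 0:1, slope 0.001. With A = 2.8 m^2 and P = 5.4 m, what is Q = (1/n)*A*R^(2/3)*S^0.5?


R = A/P = 2.8/5.4 = 0.518519
Q = (1/0.013) * 2.8 * 0.518519^(2/3) * 0.001^0.5

4.3960 m^3/s


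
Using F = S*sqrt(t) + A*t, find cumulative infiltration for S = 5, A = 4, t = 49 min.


F = S*sqrt(t) + A*t
F = 5*sqrt(49) + 4*49
F = 5*7.000000 + 196

231.0000 mm


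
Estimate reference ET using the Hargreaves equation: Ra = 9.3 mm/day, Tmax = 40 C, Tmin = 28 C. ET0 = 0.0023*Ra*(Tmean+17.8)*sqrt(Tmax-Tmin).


Tmean = (Tmax + Tmin)/2 = (40 + 28)/2 = 34.0
ET0 = 0.0023 * 9.3 * (34.0 + 17.8) * sqrt(40 - 28)
ET0 = 0.0023 * 9.3 * 51.8 * 3.464102

3.8382 mm/day


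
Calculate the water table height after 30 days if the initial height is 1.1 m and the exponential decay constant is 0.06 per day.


m = m0 * exp(-k*t)
m = 1.1 * exp(-0.06 * 30)
m = 1.1 * exp(-1.8000)

0.1818 m


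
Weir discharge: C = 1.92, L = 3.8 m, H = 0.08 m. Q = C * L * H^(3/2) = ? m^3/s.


Q = C * L * H^(3/2) = 1.92 * 3.8 * 0.08^1.5 = 1.92 * 3.8 * 0.022627

0.1651 m^3/s


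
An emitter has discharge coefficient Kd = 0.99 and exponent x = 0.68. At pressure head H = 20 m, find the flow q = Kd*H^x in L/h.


q = Kd * H^x = 0.99 * 20^0.68 = 0.99 * 7.668323

7.5916 L/h


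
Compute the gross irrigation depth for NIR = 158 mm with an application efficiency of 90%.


Ea = 90% = 0.9
GID = NIR / Ea = 158 / 0.9 = 175.5556 mm

175.5556 mm


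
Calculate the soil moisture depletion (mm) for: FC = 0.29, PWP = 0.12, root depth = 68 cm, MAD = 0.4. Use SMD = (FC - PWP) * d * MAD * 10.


SMD = (FC - PWP) * d * MAD * 10
SMD = (0.29 - 0.12) * 68 * 0.4 * 10
SMD = 0.1700 * 68 * 0.4 * 10

46.2400 mm


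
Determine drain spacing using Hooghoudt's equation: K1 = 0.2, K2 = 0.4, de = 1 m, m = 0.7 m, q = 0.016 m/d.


S^2 = 8*K2*de*m/q + 4*K1*m^2/q
S^2 = 8*0.4*1*0.7/0.016 + 4*0.2*0.7^2/0.016
S = sqrt(164.5000)

12.8258 m


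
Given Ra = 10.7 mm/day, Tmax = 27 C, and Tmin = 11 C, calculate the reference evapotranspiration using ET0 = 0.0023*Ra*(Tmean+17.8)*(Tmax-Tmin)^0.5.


Tmean = (Tmax + Tmin)/2 = (27 + 11)/2 = 19.0
ET0 = 0.0023 * 10.7 * (19.0 + 17.8) * sqrt(27 - 11)
ET0 = 0.0023 * 10.7 * 36.8 * 4.000000

3.6226 mm/day


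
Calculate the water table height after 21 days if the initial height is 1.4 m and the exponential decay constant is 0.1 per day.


m = m0 * exp(-k*t)
m = 1.4 * exp(-0.1 * 21)
m = 1.4 * exp(-2.1000)

0.1714 m


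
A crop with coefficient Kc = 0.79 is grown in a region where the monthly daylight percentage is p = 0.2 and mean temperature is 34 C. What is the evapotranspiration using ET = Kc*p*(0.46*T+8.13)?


ET = Kc * p * (0.46*T + 8.13)
ET = 0.79 * 0.2 * (0.46*34 + 8.13)
ET = 0.79 * 0.2 * 23.7700

3.7557 mm/day


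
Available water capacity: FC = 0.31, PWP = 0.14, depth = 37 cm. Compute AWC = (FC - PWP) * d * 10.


AWC = (FC - PWP) * d * 10
AWC = (0.31 - 0.14) * 37 * 10
AWC = 0.1700 * 37 * 10

62.9000 mm


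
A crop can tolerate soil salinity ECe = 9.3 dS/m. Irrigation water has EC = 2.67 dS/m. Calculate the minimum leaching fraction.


LR = ECiw / (5*ECe - ECiw)
LR = 2.67 / (5*9.3 - 2.67)
LR = 2.67 / 43.8300

0.0609


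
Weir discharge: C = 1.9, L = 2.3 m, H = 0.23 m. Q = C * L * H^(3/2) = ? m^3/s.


Q = C * L * H^(3/2) = 1.9 * 2.3 * 0.23^1.5 = 1.9 * 2.3 * 0.110304

0.4820 m^3/s


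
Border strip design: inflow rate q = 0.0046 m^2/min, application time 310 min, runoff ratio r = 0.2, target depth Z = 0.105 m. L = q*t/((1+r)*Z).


L = q*t/((1+r)*Z)
L = 0.0046*310/((1+0.2)*0.105)
L = 1.426/0.126

11.3175 m


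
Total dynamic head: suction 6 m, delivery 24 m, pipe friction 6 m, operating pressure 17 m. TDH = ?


TDH = Hs + Hd + hf + Hp = 6 + 24 + 6 + 17 = 53

53 m


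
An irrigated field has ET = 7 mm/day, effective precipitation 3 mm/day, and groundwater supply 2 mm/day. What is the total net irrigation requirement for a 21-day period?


Daily deficit = ET - Pe - GW = 7 - 3 - 2 = 2 mm/day
NIR = 2 * 21 = 42 mm

42.0000 mm


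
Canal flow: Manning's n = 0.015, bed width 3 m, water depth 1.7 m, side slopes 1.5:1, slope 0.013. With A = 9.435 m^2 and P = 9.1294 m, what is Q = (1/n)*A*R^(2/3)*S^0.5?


R = A/P = 9.435/9.1294 = 1.033474
Q = (1/0.015) * 9.435 * 1.033474^(2/3) * 0.013^0.5

73.3087 m^3/s


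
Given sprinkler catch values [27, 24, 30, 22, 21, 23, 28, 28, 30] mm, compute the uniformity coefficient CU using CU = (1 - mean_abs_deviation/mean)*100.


mean = 25.888889 mm
MAD = 3.012346 mm
CU = (1 - 3.012346/25.888889)*100

88.3643 %


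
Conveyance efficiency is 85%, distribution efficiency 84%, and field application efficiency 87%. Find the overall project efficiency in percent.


Ec = 0.85, Eb = 0.84, Ea = 0.87
E = 0.85 * 0.84 * 0.87 * 100 = 62.1180%

62.1180 %


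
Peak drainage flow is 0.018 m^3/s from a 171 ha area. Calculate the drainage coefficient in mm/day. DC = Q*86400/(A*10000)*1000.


DC = Q * 86400 / (A * 10000) * 1000
DC = 0.018 * 86400 / (171 * 10000) * 1000
DC = 1555200.0000 / 1710000

0.9095 mm/day


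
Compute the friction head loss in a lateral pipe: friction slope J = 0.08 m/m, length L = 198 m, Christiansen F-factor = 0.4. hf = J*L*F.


hf = J * L * F = 0.08 * 198 * 0.4 = 6.3360 m

6.3360 m


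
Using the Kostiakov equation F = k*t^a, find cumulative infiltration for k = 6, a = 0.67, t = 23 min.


F = k * t^a = 6 * 23^0.67
F = 6 * 8.172551

49.0353 mm


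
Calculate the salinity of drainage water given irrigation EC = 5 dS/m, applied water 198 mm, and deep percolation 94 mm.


EC_dw = EC_iw * D_iw / D_dw
EC_dw = 5 * 198 / 94
EC_dw = 990 / 94

10.5319 dS/m


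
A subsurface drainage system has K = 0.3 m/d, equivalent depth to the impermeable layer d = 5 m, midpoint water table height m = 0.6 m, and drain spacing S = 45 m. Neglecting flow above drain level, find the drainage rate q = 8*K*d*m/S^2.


q = 8*K*d*m/S^2
q = 8*0.3*5*0.6/45^2
q = 7.2000 / 2025

0.0036 m/d


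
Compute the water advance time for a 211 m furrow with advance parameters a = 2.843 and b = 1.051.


t = (L/a)^(1/b)
t = (211/2.843)^(1/1.051)
t = 74.217376^(1/1.051)

60.2197 min


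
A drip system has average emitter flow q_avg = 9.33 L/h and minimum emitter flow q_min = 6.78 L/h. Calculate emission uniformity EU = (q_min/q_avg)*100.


EU = (q_min/q_avg)*100 = (6.78/9.33)*100 = 72.6688%

72.6688 %


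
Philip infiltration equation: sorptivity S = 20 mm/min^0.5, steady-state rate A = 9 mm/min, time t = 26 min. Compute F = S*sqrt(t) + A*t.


F = S*sqrt(t) + A*t
F = 20*sqrt(26) + 9*26
F = 20*5.099020 + 234

335.9804 mm


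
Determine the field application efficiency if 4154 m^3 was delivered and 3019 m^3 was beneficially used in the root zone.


Ea = V_root / V_field * 100 = 3019 / 4154 * 100 = 72.6769%

72.6769 %


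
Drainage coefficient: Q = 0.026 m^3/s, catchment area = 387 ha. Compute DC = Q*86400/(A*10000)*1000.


DC = Q * 86400 / (A * 10000) * 1000
DC = 0.026 * 86400 / (387 * 10000) * 1000
DC = 2246400.0000 / 3870000

0.5805 mm/day


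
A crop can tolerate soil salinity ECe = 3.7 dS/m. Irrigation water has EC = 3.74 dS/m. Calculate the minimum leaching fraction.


LR = ECiw / (5*ECe - ECiw)
LR = 3.74 / (5*3.7 - 3.74)
LR = 3.74 / 14.7600

0.2534


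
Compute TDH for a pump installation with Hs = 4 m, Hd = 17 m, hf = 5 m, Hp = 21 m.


TDH = Hs + Hd + hf + Hp = 4 + 17 + 5 + 21 = 47

47 m


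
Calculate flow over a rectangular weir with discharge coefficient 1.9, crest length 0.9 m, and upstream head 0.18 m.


Q = C * L * H^(3/2) = 1.9 * 0.9 * 0.18^1.5 = 1.9 * 0.9 * 0.076368

0.1306 m^3/s


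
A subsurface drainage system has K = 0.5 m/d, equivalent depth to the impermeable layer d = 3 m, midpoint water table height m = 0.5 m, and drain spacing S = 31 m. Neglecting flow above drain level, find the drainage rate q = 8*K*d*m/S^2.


q = 8*K*d*m/S^2
q = 8*0.5*3*0.5/31^2
q = 6.0000 / 961

0.0062 m/d


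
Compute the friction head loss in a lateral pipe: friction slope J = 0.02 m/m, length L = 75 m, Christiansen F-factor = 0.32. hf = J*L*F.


hf = J * L * F = 0.02 * 75 * 0.32 = 0.4800 m

0.4800 m


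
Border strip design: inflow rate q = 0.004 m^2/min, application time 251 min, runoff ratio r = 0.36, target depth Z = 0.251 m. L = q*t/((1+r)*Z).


L = q*t/((1+r)*Z)
L = 0.004*251/((1+0.36)*0.251)
L = 1.004/0.34136

2.9412 m


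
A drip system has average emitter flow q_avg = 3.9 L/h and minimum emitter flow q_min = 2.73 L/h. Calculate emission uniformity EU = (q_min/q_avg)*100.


EU = (q_min/q_avg)*100 = (2.73/3.9)*100 = 70.0000%

70.0000 %


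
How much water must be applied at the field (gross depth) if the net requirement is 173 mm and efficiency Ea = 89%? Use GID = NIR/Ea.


Ea = 89% = 0.89
GID = NIR / Ea = 173 / 0.89 = 194.3820 mm

194.3820 mm


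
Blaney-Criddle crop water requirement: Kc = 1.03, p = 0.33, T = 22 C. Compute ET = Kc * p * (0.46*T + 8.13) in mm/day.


ET = Kc * p * (0.46*T + 8.13)
ET = 1.03 * 0.33 * (0.46*22 + 8.13)
ET = 1.03 * 0.33 * 18.2500

6.2032 mm/day


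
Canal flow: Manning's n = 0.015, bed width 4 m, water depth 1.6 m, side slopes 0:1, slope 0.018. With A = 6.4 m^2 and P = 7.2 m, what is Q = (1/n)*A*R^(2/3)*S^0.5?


R = A/P = 6.4/7.2 = 0.888889
Q = (1/0.015) * 6.4 * 0.888889^(2/3) * 0.018^0.5

52.9204 m^3/s


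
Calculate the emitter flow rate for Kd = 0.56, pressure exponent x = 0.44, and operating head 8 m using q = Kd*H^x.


q = Kd * H^x = 0.56 * 8^0.44 = 0.56 * 2.496661

1.3981 L/h


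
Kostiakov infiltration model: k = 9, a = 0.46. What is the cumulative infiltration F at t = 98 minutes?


F = k * t^a = 9 * 98^0.46
F = 9 * 8.240698

74.1663 mm


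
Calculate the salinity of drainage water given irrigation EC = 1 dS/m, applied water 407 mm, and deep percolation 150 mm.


EC_dw = EC_iw * D_iw / D_dw
EC_dw = 1 * 407 / 150
EC_dw = 407 / 150

2.7133 dS/m


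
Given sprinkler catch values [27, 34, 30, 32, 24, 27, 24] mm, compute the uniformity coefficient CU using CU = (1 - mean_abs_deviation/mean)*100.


mean = 28.285714 mm
MAD = 3.183673 mm
CU = (1 - 3.183673/28.285714)*100

88.7446 %


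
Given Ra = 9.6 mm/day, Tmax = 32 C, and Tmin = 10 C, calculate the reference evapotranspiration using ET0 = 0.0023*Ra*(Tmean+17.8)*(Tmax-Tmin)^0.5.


Tmean = (Tmax + Tmin)/2 = (32 + 10)/2 = 21.0
ET0 = 0.0023 * 9.6 * (21.0 + 17.8) * sqrt(32 - 10)
ET0 = 0.0023 * 9.6 * 38.8 * 4.690416

4.0183 mm/day


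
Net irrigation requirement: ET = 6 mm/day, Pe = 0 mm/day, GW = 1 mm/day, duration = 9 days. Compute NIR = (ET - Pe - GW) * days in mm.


Daily deficit = ET - Pe - GW = 6 - 0 - 1 = 5 mm/day
NIR = 5 * 9 = 45 mm

45.0000 mm


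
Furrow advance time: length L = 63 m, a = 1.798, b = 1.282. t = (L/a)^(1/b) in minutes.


t = (L/a)^(1/b)
t = (63/1.798)^(1/1.282)
t = 35.038932^(1/1.282)

16.0250 min


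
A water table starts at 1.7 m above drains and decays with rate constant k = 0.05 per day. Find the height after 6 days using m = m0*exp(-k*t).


m = m0 * exp(-k*t)
m = 1.7 * exp(-0.05 * 6)
m = 1.7 * exp(-0.3000)

1.2594 m


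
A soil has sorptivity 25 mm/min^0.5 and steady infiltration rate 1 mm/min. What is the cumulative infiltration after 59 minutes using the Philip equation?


F = S*sqrt(t) + A*t
F = 25*sqrt(59) + 1*59
F = 25*7.681146 + 59

251.0286 mm


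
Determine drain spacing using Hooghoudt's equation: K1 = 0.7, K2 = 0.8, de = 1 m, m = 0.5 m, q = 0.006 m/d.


S^2 = 8*K2*de*m/q + 4*K1*m^2/q
S^2 = 8*0.8*1*0.5/0.006 + 4*0.7*0.5^2/0.006
S = sqrt(650.0000)

25.4951 m


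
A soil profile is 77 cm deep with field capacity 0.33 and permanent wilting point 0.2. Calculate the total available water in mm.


AWC = (FC - PWP) * d * 10
AWC = (0.33 - 0.2) * 77 * 10
AWC = 0.1300 * 77 * 10

100.1000 mm


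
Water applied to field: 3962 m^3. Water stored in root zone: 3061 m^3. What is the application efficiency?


Ea = V_root / V_field * 100 = 3061 / 3962 * 100 = 77.2590%

77.2590 %


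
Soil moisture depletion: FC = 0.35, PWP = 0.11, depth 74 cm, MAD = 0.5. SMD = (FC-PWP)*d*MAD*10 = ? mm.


SMD = (FC - PWP) * d * MAD * 10
SMD = (0.35 - 0.11) * 74 * 0.5 * 10
SMD = 0.2400 * 74 * 0.5 * 10

88.8000 mm


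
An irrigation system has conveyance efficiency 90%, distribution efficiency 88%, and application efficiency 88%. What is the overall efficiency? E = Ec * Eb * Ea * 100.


Ec = 0.9, Eb = 0.88, Ea = 0.88
E = 0.9 * 0.88 * 0.88 * 100 = 69.6960%

69.6960 %


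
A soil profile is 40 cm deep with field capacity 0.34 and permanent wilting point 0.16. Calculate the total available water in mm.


AWC = (FC - PWP) * d * 10
AWC = (0.34 - 0.16) * 40 * 10
AWC = 0.1800 * 40 * 10

72.0000 mm


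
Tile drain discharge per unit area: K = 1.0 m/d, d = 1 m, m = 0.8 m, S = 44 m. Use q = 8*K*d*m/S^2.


q = 8*K*d*m/S^2
q = 8*1.0*1*0.8/44^2
q = 6.4000 / 1936

0.0033 m/d


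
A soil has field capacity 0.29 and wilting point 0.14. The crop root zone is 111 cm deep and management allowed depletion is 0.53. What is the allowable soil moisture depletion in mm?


SMD = (FC - PWP) * d * MAD * 10
SMD = (0.29 - 0.14) * 111 * 0.53 * 10
SMD = 0.1500 * 111 * 0.53 * 10

88.2450 mm


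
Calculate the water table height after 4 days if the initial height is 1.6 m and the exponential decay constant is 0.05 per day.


m = m0 * exp(-k*t)
m = 1.6 * exp(-0.05 * 4)
m = 1.6 * exp(-0.2000)

1.3100 m


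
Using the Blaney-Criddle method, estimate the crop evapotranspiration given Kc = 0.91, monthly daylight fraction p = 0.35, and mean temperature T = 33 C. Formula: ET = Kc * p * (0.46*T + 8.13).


ET = Kc * p * (0.46*T + 8.13)
ET = 0.91 * 0.35 * (0.46*33 + 8.13)
ET = 0.91 * 0.35 * 23.3100

7.4242 mm/day


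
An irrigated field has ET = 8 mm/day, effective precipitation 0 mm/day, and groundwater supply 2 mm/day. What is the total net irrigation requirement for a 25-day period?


Daily deficit = ET - Pe - GW = 8 - 0 - 2 = 6 mm/day
NIR = 6 * 25 = 150 mm

150.0000 mm


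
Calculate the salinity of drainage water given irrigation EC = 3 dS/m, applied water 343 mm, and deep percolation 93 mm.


EC_dw = EC_iw * D_iw / D_dw
EC_dw = 3 * 343 / 93
EC_dw = 1029 / 93

11.0645 dS/m


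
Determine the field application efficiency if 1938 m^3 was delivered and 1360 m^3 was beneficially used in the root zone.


Ea = V_root / V_field * 100 = 1360 / 1938 * 100 = 70.1754%

70.1754 %


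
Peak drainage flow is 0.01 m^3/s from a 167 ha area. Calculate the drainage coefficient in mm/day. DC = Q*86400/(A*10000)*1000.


DC = Q * 86400 / (A * 10000) * 1000
DC = 0.01 * 86400 / (167 * 10000) * 1000
DC = 864000.0000 / 1670000

0.5174 mm/day


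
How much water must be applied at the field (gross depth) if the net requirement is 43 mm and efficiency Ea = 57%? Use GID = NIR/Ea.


Ea = 57% = 0.57
GID = NIR / Ea = 43 / 0.57 = 75.4386 mm

75.4386 mm


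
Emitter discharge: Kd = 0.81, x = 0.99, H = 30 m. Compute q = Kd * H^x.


q = Kd * H^x = 0.81 * 30^0.99 = 0.81 * 28.996798

23.4874 L/h


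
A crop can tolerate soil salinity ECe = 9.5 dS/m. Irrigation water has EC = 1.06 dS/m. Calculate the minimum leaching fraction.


LR = ECiw / (5*ECe - ECiw)
LR = 1.06 / (5*9.5 - 1.06)
LR = 1.06 / 46.4400

0.0228


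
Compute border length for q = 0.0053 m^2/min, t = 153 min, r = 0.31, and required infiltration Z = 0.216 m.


L = q*t/((1+r)*Z)
L = 0.0053*153/((1+0.31)*0.216)
L = 0.8109/0.28296

2.8658 m


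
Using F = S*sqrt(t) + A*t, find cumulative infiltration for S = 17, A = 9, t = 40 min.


F = S*sqrt(t) + A*t
F = 17*sqrt(40) + 9*40
F = 17*6.324555 + 360

467.5174 mm


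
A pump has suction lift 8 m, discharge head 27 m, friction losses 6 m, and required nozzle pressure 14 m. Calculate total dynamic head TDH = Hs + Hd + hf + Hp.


TDH = Hs + Hd + hf + Hp = 8 + 27 + 6 + 14 = 55

55 m


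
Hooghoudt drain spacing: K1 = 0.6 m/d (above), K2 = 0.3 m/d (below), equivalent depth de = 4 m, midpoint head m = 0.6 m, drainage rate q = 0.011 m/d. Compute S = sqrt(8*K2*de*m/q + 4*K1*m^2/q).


S^2 = 8*K2*de*m/q + 4*K1*m^2/q
S^2 = 8*0.3*4*0.6/0.011 + 4*0.6*0.6^2/0.011
S = sqrt(602.1818)

24.5394 m


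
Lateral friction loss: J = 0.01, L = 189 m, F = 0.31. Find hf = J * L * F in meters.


hf = J * L * F = 0.01 * 189 * 0.31 = 0.5859 m

0.5859 m


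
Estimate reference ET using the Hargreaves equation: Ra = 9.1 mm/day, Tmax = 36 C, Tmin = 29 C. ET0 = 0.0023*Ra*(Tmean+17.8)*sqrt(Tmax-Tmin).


Tmean = (Tmax + Tmin)/2 = (36 + 29)/2 = 32.5
ET0 = 0.0023 * 9.1 * (32.5 + 17.8) * sqrt(36 - 29)
ET0 = 0.0023 * 9.1 * 50.3 * 2.645751

2.7854 mm/day


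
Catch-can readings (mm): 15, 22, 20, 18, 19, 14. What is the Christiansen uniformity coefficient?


mean = 18.000000 mm
MAD = 2.333333 mm
CU = (1 - 2.333333/18.000000)*100

87.0370 %


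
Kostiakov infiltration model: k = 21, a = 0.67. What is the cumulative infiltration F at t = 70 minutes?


F = k * t^a = 21 * 70^0.67
F = 21 * 17.227239

361.7720 mm


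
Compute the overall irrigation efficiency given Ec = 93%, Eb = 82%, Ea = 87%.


Ec = 0.93, Eb = 0.82, Ea = 0.87
E = 0.93 * 0.82 * 0.87 * 100 = 66.3462%

66.3462 %


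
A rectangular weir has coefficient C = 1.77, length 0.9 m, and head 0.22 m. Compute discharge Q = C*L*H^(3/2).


Q = C * L * H^(3/2) = 1.77 * 0.9 * 0.22^1.5 = 1.77 * 0.9 * 0.103189

0.1644 m^3/s


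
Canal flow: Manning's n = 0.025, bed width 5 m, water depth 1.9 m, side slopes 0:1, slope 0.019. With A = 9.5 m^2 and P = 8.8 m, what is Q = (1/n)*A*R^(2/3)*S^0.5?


R = A/P = 9.5/8.8 = 1.079545
Q = (1/0.025) * 9.5 * 1.079545^(2/3) * 0.019^0.5

55.1215 m^3/s


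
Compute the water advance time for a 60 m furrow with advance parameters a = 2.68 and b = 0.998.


t = (L/a)^(1/b)
t = (60/2.68)^(1/0.998)
t = 22.388060^(1/0.998)

22.5280 min


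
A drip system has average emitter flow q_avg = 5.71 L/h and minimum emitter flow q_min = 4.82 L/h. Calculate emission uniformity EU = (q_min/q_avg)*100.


EU = (q_min/q_avg)*100 = (4.82/5.71)*100 = 84.4133%

84.4133 %


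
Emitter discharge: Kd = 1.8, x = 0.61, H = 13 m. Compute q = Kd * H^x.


q = Kd * H^x = 1.8 * 13^0.61 = 1.8 * 4.780854

8.6055 L/h


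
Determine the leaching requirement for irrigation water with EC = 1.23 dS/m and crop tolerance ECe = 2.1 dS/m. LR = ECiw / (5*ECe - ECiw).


LR = ECiw / (5*ECe - ECiw)
LR = 1.23 / (5*2.1 - 1.23)
LR = 1.23 / 9.2700

0.1327


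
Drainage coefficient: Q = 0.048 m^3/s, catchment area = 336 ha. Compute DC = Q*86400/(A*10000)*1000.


DC = Q * 86400 / (A * 10000) * 1000
DC = 0.048 * 86400 / (336 * 10000) * 1000
DC = 4147200.0000 / 3360000

1.2343 mm/day


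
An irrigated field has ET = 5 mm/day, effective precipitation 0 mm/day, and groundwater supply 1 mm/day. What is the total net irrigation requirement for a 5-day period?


Daily deficit = ET - Pe - GW = 5 - 0 - 1 = 4 mm/day
NIR = 4 * 5 = 20 mm

20.0000 mm


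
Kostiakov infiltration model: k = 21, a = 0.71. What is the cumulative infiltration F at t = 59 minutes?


F = k * t^a = 21 * 59^0.71
F = 21 * 18.084434

379.7731 mm


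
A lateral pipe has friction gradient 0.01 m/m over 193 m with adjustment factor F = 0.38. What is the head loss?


hf = J * L * F = 0.01 * 193 * 0.38 = 0.7334 m

0.7334 m


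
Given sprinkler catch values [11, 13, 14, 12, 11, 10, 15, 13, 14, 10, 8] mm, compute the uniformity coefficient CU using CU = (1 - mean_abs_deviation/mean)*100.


mean = 11.909091 mm
MAD = 1.735537 mm
CU = (1 - 1.735537/11.909091)*100

85.4268 %


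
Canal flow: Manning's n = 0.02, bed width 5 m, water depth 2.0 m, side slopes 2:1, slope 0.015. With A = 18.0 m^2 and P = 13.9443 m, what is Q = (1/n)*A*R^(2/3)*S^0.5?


R = A/P = 18.0/13.9443 = 1.290850
Q = (1/0.02) * 18.0 * 1.290850^(2/3) * 0.015^0.5

130.6789 m^3/s


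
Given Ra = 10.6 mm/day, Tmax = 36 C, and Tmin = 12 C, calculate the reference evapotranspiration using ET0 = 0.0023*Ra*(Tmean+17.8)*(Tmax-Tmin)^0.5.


Tmean = (Tmax + Tmin)/2 = (36 + 12)/2 = 24.0
ET0 = 0.0023 * 10.6 * (24.0 + 17.8) * sqrt(36 - 12)
ET0 = 0.0023 * 10.6 * 41.8 * 4.898979

4.9925 mm/day


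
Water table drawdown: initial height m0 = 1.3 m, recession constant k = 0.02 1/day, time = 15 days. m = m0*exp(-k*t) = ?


m = m0 * exp(-k*t)
m = 1.3 * exp(-0.02 * 15)
m = 1.3 * exp(-0.3000)

0.9631 m


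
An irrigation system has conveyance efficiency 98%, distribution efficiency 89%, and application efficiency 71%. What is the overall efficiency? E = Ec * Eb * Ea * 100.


Ec = 0.98, Eb = 0.89, Ea = 0.71
E = 0.98 * 0.89 * 0.71 * 100 = 61.9262%

61.9262 %


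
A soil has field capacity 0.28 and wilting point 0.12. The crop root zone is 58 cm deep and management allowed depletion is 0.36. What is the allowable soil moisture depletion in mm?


SMD = (FC - PWP) * d * MAD * 10
SMD = (0.28 - 0.12) * 58 * 0.36 * 10
SMD = 0.1600 * 58 * 0.36 * 10

33.4080 mm


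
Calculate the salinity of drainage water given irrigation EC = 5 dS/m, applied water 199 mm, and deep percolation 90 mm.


EC_dw = EC_iw * D_iw / D_dw
EC_dw = 5 * 199 / 90
EC_dw = 995 / 90

11.0556 dS/m


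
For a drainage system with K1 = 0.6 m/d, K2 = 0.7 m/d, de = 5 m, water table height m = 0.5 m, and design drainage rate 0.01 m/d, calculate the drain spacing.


S^2 = 8*K2*de*m/q + 4*K1*m^2/q
S^2 = 8*0.7*5*0.5/0.01 + 4*0.6*0.5^2/0.01
S = sqrt(1460.0000)

38.2099 m


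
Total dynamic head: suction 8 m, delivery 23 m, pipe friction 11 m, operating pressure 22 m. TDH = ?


TDH = Hs + Hd + hf + Hp = 8 + 23 + 11 + 22 = 64

64 m


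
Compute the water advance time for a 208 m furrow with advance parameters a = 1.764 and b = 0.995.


t = (L/a)^(1/b)
t = (208/1.764)^(1/0.995)
t = 117.913832^(1/0.995)

120.7743 min


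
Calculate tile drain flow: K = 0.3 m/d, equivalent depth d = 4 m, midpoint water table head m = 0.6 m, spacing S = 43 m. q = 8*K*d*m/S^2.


q = 8*K*d*m/S^2
q = 8*0.3*4*0.6/43^2
q = 5.7600 / 1849

0.0031 m/d


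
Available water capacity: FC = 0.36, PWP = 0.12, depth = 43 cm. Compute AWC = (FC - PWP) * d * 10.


AWC = (FC - PWP) * d * 10
AWC = (0.36 - 0.12) * 43 * 10
AWC = 0.2400 * 43 * 10

103.2000 mm


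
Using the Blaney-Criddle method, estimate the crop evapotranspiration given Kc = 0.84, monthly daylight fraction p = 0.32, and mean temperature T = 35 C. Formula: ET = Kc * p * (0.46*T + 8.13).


ET = Kc * p * (0.46*T + 8.13)
ET = 0.84 * 0.32 * (0.46*35 + 8.13)
ET = 0.84 * 0.32 * 24.2300

6.5130 mm/day


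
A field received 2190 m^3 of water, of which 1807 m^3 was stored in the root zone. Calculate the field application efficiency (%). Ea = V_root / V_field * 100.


Ea = V_root / V_field * 100 = 1807 / 2190 * 100 = 82.5114%

82.5114 %


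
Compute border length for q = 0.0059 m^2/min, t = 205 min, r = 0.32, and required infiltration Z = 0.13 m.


L = q*t/((1+r)*Z)
L = 0.0059*205/((1+0.32)*0.13)
L = 1.2095/0.1716

7.0484 m


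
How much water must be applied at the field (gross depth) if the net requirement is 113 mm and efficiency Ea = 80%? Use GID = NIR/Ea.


Ea = 80% = 0.8
GID = NIR / Ea = 113 / 0.8 = 141.2500 mm

141.2500 mm


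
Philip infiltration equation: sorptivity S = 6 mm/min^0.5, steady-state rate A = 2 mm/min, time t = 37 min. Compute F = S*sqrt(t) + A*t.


F = S*sqrt(t) + A*t
F = 6*sqrt(37) + 2*37
F = 6*6.082763 + 74

110.4966 mm


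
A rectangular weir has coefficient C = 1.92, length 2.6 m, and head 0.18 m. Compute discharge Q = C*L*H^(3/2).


Q = C * L * H^(3/2) = 1.92 * 2.6 * 0.18^1.5 = 1.92 * 2.6 * 0.076368

0.3812 m^3/s


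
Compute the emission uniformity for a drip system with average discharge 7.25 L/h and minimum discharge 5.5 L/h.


EU = (q_min/q_avg)*100 = (5.5/7.25)*100 = 75.8621%

75.8621 %


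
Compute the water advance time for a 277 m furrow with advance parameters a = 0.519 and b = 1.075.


t = (L/a)^(1/b)
t = (277/0.519)^(1/1.075)
t = 533.718690^(1/1.075)

344.3775 min


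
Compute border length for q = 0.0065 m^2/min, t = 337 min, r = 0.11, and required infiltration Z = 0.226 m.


L = q*t/((1+r)*Z)
L = 0.0065*337/((1+0.11)*0.226)
L = 2.1905/0.25086

8.7320 m


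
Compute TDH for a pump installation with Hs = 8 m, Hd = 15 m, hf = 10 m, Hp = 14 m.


TDH = Hs + Hd + hf + Hp = 8 + 15 + 10 + 14 = 47

47 m


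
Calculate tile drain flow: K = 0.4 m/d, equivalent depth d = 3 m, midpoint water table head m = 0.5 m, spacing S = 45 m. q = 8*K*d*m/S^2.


q = 8*K*d*m/S^2
q = 8*0.4*3*0.5/45^2
q = 4.8000 / 2025

0.0024 m/d


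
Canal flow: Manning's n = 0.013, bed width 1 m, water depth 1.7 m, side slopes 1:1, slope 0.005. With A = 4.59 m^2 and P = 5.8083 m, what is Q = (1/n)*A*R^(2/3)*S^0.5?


R = A/P = 4.59/5.8083 = 0.790248
Q = (1/0.013) * 4.59 * 0.790248^(2/3) * 0.005^0.5

21.3401 m^3/s


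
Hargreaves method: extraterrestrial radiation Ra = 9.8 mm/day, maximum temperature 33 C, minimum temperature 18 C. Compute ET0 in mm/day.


Tmean = (Tmax + Tmin)/2 = (33 + 18)/2 = 25.5
ET0 = 0.0023 * 9.8 * (25.5 + 17.8) * sqrt(33 - 18)
ET0 = 0.0023 * 9.8 * 43.3 * 3.872983

3.7800 mm/day


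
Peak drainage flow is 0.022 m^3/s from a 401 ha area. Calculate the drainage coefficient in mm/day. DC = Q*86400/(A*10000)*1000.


DC = Q * 86400 / (A * 10000) * 1000
DC = 0.022 * 86400 / (401 * 10000) * 1000
DC = 1900800.0000 / 4010000

0.4740 mm/day


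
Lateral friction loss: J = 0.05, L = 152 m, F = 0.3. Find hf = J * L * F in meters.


hf = J * L * F = 0.05 * 152 * 0.3 = 2.2800 m

2.2800 m


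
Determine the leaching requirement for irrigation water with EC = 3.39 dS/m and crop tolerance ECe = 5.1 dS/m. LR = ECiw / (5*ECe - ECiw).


LR = ECiw / (5*ECe - ECiw)
LR = 3.39 / (5*5.1 - 3.39)
LR = 3.39 / 22.1100

0.1533


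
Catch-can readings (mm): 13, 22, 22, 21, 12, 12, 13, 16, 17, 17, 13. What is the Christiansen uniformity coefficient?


mean = 16.181818 mm
MAD = 3.289256 mm
CU = (1 - 3.289256/16.181818)*100

79.6731 %


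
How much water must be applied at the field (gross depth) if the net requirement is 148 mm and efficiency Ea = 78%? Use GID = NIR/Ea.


Ea = 78% = 0.78
GID = NIR / Ea = 148 / 0.78 = 189.7436 mm

189.7436 mm


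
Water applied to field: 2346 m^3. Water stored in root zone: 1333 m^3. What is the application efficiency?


Ea = V_root / V_field * 100 = 1333 / 2346 * 100 = 56.8201%

56.8201 %


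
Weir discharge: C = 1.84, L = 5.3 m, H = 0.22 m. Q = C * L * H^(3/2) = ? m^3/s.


Q = C * L * H^(3/2) = 1.84 * 5.3 * 0.22^1.5 = 1.84 * 5.3 * 0.103189

1.0063 m^3/s


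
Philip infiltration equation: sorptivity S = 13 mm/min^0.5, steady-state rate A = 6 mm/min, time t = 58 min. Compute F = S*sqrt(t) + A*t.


F = S*sqrt(t) + A*t
F = 13*sqrt(58) + 6*58
F = 13*7.615773 + 348

447.0050 mm


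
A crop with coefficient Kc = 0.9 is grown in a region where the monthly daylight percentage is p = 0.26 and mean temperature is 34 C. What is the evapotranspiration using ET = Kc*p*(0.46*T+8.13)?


ET = Kc * p * (0.46*T + 8.13)
ET = 0.9 * 0.26 * (0.46*34 + 8.13)
ET = 0.9 * 0.26 * 23.7700

5.5622 mm/day


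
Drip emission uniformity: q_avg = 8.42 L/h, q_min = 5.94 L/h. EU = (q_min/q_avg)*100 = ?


EU = (q_min/q_avg)*100 = (5.94/8.42)*100 = 70.5463%

70.5463 %


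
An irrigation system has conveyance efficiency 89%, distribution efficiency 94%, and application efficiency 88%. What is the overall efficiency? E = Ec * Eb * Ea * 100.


Ec = 0.89, Eb = 0.94, Ea = 0.88
E = 0.89 * 0.94 * 0.88 * 100 = 73.6208%

73.6208 %


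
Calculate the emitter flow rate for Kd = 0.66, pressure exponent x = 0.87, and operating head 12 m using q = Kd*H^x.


q = Kd * H^x = 0.66 * 12^0.87 = 0.66 * 8.687357

5.7337 L/h


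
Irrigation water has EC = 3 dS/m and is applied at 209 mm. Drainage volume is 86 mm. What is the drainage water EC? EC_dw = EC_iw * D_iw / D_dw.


EC_dw = EC_iw * D_iw / D_dw
EC_dw = 3 * 209 / 86
EC_dw = 627 / 86

7.2907 dS/m


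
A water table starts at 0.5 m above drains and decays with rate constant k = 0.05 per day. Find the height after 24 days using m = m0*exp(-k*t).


m = m0 * exp(-k*t)
m = 0.5 * exp(-0.05 * 24)
m = 0.5 * exp(-1.2000)

0.1506 m


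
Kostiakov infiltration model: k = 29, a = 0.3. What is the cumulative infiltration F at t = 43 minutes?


F = k * t^a = 29 * 43^0.3
F = 29 * 3.090584

89.6269 mm


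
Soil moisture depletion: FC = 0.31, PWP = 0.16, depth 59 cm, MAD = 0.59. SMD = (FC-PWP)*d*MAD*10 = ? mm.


SMD = (FC - PWP) * d * MAD * 10
SMD = (0.31 - 0.16) * 59 * 0.59 * 10
SMD = 0.1500 * 59 * 0.59 * 10

52.2150 mm


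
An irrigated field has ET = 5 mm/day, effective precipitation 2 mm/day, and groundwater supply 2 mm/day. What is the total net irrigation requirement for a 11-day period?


Daily deficit = ET - Pe - GW = 5 - 2 - 2 = 1 mm/day
NIR = 1 * 11 = 11 mm

11.0000 mm


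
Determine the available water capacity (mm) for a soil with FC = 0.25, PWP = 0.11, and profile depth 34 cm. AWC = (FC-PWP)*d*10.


AWC = (FC - PWP) * d * 10
AWC = (0.25 - 0.11) * 34 * 10
AWC = 0.1400 * 34 * 10

47.6000 mm


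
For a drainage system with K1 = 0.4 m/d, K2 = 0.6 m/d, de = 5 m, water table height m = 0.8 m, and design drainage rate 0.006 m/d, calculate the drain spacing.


S^2 = 8*K2*de*m/q + 4*K1*m^2/q
S^2 = 8*0.6*5*0.8/0.006 + 4*0.4*0.8^2/0.006
S = sqrt(3370.6667)

58.0574 m


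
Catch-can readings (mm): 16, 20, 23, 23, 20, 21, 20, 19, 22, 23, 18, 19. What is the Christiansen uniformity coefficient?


mean = 20.333333 mm
MAD = 1.722222 mm
CU = (1 - 1.722222/20.333333)*100

91.5301 %


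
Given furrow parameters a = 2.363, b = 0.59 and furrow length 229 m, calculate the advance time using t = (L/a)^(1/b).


t = (L/a)^(1/b)
t = (229/2.363)^(1/0.59)
t = 96.910707^(1/0.59)

2326.6540 min


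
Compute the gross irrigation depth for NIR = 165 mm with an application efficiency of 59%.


Ea = 59% = 0.59
GID = NIR / Ea = 165 / 0.59 = 279.6610 mm

279.6610 mm


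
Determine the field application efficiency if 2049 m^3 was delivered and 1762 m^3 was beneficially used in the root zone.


Ea = V_root / V_field * 100 = 1762 / 2049 * 100 = 85.9932%

85.9932 %
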